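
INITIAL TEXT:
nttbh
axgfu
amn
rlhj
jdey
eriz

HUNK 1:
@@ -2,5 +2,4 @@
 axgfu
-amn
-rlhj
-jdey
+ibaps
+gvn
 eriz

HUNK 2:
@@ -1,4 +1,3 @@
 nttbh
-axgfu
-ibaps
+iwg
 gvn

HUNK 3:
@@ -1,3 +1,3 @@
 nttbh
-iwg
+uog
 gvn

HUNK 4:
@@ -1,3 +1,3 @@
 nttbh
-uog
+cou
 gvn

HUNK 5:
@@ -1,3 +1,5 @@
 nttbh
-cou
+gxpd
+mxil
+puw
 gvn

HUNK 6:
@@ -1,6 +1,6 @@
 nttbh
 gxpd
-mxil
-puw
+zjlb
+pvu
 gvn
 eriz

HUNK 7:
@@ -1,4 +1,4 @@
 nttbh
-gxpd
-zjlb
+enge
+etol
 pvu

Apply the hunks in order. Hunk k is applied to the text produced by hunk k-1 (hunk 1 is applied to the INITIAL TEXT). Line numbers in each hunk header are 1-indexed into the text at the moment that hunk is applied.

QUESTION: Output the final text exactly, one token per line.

Answer: nttbh
enge
etol
pvu
gvn
eriz

Derivation:
Hunk 1: at line 2 remove [amn,rlhj,jdey] add [ibaps,gvn] -> 5 lines: nttbh axgfu ibaps gvn eriz
Hunk 2: at line 1 remove [axgfu,ibaps] add [iwg] -> 4 lines: nttbh iwg gvn eriz
Hunk 3: at line 1 remove [iwg] add [uog] -> 4 lines: nttbh uog gvn eriz
Hunk 4: at line 1 remove [uog] add [cou] -> 4 lines: nttbh cou gvn eriz
Hunk 5: at line 1 remove [cou] add [gxpd,mxil,puw] -> 6 lines: nttbh gxpd mxil puw gvn eriz
Hunk 6: at line 1 remove [mxil,puw] add [zjlb,pvu] -> 6 lines: nttbh gxpd zjlb pvu gvn eriz
Hunk 7: at line 1 remove [gxpd,zjlb] add [enge,etol] -> 6 lines: nttbh enge etol pvu gvn eriz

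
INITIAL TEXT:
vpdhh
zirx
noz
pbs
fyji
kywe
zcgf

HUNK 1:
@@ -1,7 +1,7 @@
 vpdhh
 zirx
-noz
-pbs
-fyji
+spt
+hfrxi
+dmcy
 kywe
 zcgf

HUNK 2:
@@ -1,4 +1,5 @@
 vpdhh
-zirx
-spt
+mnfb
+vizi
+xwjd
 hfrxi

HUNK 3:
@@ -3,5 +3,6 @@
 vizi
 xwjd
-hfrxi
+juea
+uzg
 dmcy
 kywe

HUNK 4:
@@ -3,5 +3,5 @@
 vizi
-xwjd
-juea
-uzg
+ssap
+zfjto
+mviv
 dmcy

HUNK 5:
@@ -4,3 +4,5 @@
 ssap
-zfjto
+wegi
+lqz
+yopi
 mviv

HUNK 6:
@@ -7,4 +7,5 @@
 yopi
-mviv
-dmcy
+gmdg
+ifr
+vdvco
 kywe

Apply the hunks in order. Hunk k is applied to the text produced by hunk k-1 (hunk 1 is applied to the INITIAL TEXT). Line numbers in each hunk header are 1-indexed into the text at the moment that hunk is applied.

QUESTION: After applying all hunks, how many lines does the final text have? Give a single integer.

Hunk 1: at line 1 remove [noz,pbs,fyji] add [spt,hfrxi,dmcy] -> 7 lines: vpdhh zirx spt hfrxi dmcy kywe zcgf
Hunk 2: at line 1 remove [zirx,spt] add [mnfb,vizi,xwjd] -> 8 lines: vpdhh mnfb vizi xwjd hfrxi dmcy kywe zcgf
Hunk 3: at line 3 remove [hfrxi] add [juea,uzg] -> 9 lines: vpdhh mnfb vizi xwjd juea uzg dmcy kywe zcgf
Hunk 4: at line 3 remove [xwjd,juea,uzg] add [ssap,zfjto,mviv] -> 9 lines: vpdhh mnfb vizi ssap zfjto mviv dmcy kywe zcgf
Hunk 5: at line 4 remove [zfjto] add [wegi,lqz,yopi] -> 11 lines: vpdhh mnfb vizi ssap wegi lqz yopi mviv dmcy kywe zcgf
Hunk 6: at line 7 remove [mviv,dmcy] add [gmdg,ifr,vdvco] -> 12 lines: vpdhh mnfb vizi ssap wegi lqz yopi gmdg ifr vdvco kywe zcgf
Final line count: 12

Answer: 12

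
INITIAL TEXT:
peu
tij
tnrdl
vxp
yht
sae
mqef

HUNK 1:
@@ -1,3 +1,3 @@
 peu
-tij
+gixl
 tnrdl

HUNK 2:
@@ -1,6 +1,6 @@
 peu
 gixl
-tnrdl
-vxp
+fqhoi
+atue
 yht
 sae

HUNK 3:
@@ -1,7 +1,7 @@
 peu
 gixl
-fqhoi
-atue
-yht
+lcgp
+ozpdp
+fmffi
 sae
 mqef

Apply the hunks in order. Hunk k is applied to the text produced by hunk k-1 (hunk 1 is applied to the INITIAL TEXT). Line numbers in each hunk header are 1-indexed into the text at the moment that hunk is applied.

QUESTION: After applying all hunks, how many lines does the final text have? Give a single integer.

Answer: 7

Derivation:
Hunk 1: at line 1 remove [tij] add [gixl] -> 7 lines: peu gixl tnrdl vxp yht sae mqef
Hunk 2: at line 1 remove [tnrdl,vxp] add [fqhoi,atue] -> 7 lines: peu gixl fqhoi atue yht sae mqef
Hunk 3: at line 1 remove [fqhoi,atue,yht] add [lcgp,ozpdp,fmffi] -> 7 lines: peu gixl lcgp ozpdp fmffi sae mqef
Final line count: 7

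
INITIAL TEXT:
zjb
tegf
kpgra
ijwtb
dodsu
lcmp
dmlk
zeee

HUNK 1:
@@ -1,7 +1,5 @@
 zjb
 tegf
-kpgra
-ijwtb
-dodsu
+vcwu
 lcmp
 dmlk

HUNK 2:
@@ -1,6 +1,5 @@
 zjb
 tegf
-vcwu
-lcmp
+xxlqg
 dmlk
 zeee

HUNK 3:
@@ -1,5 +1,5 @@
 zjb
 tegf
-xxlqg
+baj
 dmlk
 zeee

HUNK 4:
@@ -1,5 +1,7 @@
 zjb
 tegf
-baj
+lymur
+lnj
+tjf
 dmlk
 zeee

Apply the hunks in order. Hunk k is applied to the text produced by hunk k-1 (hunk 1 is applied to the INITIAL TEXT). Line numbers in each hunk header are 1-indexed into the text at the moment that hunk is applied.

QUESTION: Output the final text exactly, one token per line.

Hunk 1: at line 1 remove [kpgra,ijwtb,dodsu] add [vcwu] -> 6 lines: zjb tegf vcwu lcmp dmlk zeee
Hunk 2: at line 1 remove [vcwu,lcmp] add [xxlqg] -> 5 lines: zjb tegf xxlqg dmlk zeee
Hunk 3: at line 1 remove [xxlqg] add [baj] -> 5 lines: zjb tegf baj dmlk zeee
Hunk 4: at line 1 remove [baj] add [lymur,lnj,tjf] -> 7 lines: zjb tegf lymur lnj tjf dmlk zeee

Answer: zjb
tegf
lymur
lnj
tjf
dmlk
zeee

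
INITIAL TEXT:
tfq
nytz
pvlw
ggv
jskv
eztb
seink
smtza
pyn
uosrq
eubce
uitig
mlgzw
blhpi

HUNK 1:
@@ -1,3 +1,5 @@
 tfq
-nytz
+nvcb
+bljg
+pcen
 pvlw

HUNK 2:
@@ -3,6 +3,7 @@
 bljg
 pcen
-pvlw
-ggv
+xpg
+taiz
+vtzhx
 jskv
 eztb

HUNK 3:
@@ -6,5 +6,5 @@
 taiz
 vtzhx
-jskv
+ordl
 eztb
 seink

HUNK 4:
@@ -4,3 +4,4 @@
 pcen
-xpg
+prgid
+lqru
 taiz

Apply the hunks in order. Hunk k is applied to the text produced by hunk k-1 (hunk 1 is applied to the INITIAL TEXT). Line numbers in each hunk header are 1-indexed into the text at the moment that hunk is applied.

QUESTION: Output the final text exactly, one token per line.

Answer: tfq
nvcb
bljg
pcen
prgid
lqru
taiz
vtzhx
ordl
eztb
seink
smtza
pyn
uosrq
eubce
uitig
mlgzw
blhpi

Derivation:
Hunk 1: at line 1 remove [nytz] add [nvcb,bljg,pcen] -> 16 lines: tfq nvcb bljg pcen pvlw ggv jskv eztb seink smtza pyn uosrq eubce uitig mlgzw blhpi
Hunk 2: at line 3 remove [pvlw,ggv] add [xpg,taiz,vtzhx] -> 17 lines: tfq nvcb bljg pcen xpg taiz vtzhx jskv eztb seink smtza pyn uosrq eubce uitig mlgzw blhpi
Hunk 3: at line 6 remove [jskv] add [ordl] -> 17 lines: tfq nvcb bljg pcen xpg taiz vtzhx ordl eztb seink smtza pyn uosrq eubce uitig mlgzw blhpi
Hunk 4: at line 4 remove [xpg] add [prgid,lqru] -> 18 lines: tfq nvcb bljg pcen prgid lqru taiz vtzhx ordl eztb seink smtza pyn uosrq eubce uitig mlgzw blhpi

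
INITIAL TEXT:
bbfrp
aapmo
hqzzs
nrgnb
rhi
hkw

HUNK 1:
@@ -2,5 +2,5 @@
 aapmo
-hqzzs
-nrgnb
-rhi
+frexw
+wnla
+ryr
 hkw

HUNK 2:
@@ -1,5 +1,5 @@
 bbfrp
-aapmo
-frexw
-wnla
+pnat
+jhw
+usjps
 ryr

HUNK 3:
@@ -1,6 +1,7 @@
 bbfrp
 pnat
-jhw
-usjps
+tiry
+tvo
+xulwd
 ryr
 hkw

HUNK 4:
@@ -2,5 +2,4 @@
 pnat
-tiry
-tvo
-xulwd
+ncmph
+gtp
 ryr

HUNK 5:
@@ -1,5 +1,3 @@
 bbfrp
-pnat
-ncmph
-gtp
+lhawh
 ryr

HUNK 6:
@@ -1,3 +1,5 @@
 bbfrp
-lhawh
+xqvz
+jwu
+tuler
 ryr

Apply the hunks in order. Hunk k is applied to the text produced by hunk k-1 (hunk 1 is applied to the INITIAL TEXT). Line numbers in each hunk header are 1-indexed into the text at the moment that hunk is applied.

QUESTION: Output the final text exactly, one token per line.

Hunk 1: at line 2 remove [hqzzs,nrgnb,rhi] add [frexw,wnla,ryr] -> 6 lines: bbfrp aapmo frexw wnla ryr hkw
Hunk 2: at line 1 remove [aapmo,frexw,wnla] add [pnat,jhw,usjps] -> 6 lines: bbfrp pnat jhw usjps ryr hkw
Hunk 3: at line 1 remove [jhw,usjps] add [tiry,tvo,xulwd] -> 7 lines: bbfrp pnat tiry tvo xulwd ryr hkw
Hunk 4: at line 2 remove [tiry,tvo,xulwd] add [ncmph,gtp] -> 6 lines: bbfrp pnat ncmph gtp ryr hkw
Hunk 5: at line 1 remove [pnat,ncmph,gtp] add [lhawh] -> 4 lines: bbfrp lhawh ryr hkw
Hunk 6: at line 1 remove [lhawh] add [xqvz,jwu,tuler] -> 6 lines: bbfrp xqvz jwu tuler ryr hkw

Answer: bbfrp
xqvz
jwu
tuler
ryr
hkw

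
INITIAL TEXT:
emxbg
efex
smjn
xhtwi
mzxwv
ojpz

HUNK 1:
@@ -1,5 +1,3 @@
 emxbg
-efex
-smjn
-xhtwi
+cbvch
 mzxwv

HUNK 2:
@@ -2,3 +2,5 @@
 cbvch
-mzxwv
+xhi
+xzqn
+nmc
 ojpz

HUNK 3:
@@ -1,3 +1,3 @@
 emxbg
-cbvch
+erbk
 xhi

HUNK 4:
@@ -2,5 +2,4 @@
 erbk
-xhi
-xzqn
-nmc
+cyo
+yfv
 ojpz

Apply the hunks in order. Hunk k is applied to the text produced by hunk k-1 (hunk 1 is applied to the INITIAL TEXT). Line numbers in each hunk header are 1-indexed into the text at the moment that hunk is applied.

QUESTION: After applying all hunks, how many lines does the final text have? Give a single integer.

Hunk 1: at line 1 remove [efex,smjn,xhtwi] add [cbvch] -> 4 lines: emxbg cbvch mzxwv ojpz
Hunk 2: at line 2 remove [mzxwv] add [xhi,xzqn,nmc] -> 6 lines: emxbg cbvch xhi xzqn nmc ojpz
Hunk 3: at line 1 remove [cbvch] add [erbk] -> 6 lines: emxbg erbk xhi xzqn nmc ojpz
Hunk 4: at line 2 remove [xhi,xzqn,nmc] add [cyo,yfv] -> 5 lines: emxbg erbk cyo yfv ojpz
Final line count: 5

Answer: 5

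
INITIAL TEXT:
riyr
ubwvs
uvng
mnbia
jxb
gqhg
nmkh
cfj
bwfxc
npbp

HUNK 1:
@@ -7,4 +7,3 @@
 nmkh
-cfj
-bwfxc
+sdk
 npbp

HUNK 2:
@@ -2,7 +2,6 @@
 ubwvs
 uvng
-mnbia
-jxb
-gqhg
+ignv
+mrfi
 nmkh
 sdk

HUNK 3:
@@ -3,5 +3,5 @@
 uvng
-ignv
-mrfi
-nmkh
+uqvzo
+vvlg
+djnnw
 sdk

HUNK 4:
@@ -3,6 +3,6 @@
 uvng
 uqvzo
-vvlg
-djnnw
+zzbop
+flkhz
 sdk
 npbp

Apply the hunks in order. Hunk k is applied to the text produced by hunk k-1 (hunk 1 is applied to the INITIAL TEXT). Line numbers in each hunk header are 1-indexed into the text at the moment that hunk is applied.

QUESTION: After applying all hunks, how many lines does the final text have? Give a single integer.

Answer: 8

Derivation:
Hunk 1: at line 7 remove [cfj,bwfxc] add [sdk] -> 9 lines: riyr ubwvs uvng mnbia jxb gqhg nmkh sdk npbp
Hunk 2: at line 2 remove [mnbia,jxb,gqhg] add [ignv,mrfi] -> 8 lines: riyr ubwvs uvng ignv mrfi nmkh sdk npbp
Hunk 3: at line 3 remove [ignv,mrfi,nmkh] add [uqvzo,vvlg,djnnw] -> 8 lines: riyr ubwvs uvng uqvzo vvlg djnnw sdk npbp
Hunk 4: at line 3 remove [vvlg,djnnw] add [zzbop,flkhz] -> 8 lines: riyr ubwvs uvng uqvzo zzbop flkhz sdk npbp
Final line count: 8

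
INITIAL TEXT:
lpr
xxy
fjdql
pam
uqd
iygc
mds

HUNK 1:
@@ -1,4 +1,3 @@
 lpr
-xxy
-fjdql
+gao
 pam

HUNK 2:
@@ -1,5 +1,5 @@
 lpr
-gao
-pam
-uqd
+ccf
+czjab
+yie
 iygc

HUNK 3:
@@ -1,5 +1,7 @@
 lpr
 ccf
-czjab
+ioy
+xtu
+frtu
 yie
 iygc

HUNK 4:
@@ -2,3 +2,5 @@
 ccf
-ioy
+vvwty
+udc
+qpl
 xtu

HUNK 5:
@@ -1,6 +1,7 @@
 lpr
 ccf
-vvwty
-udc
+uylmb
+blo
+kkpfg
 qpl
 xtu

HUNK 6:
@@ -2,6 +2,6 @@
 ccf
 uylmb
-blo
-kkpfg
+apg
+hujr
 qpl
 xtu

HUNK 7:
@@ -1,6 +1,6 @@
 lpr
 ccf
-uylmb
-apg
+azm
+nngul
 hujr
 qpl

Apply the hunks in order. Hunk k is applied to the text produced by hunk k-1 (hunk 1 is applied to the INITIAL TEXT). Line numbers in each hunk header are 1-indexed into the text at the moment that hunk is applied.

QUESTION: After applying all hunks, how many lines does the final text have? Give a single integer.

Answer: 11

Derivation:
Hunk 1: at line 1 remove [xxy,fjdql] add [gao] -> 6 lines: lpr gao pam uqd iygc mds
Hunk 2: at line 1 remove [gao,pam,uqd] add [ccf,czjab,yie] -> 6 lines: lpr ccf czjab yie iygc mds
Hunk 3: at line 1 remove [czjab] add [ioy,xtu,frtu] -> 8 lines: lpr ccf ioy xtu frtu yie iygc mds
Hunk 4: at line 2 remove [ioy] add [vvwty,udc,qpl] -> 10 lines: lpr ccf vvwty udc qpl xtu frtu yie iygc mds
Hunk 5: at line 1 remove [vvwty,udc] add [uylmb,blo,kkpfg] -> 11 lines: lpr ccf uylmb blo kkpfg qpl xtu frtu yie iygc mds
Hunk 6: at line 2 remove [blo,kkpfg] add [apg,hujr] -> 11 lines: lpr ccf uylmb apg hujr qpl xtu frtu yie iygc mds
Hunk 7: at line 1 remove [uylmb,apg] add [azm,nngul] -> 11 lines: lpr ccf azm nngul hujr qpl xtu frtu yie iygc mds
Final line count: 11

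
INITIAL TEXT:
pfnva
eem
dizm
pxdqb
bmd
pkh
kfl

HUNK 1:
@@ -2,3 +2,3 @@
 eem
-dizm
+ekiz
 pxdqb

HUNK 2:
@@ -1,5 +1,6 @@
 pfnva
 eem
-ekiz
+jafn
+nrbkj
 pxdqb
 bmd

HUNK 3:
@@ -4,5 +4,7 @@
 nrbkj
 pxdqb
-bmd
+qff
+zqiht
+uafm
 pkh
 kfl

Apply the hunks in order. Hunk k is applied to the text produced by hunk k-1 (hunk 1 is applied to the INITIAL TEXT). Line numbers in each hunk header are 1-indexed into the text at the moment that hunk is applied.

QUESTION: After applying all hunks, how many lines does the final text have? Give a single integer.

Answer: 10

Derivation:
Hunk 1: at line 2 remove [dizm] add [ekiz] -> 7 lines: pfnva eem ekiz pxdqb bmd pkh kfl
Hunk 2: at line 1 remove [ekiz] add [jafn,nrbkj] -> 8 lines: pfnva eem jafn nrbkj pxdqb bmd pkh kfl
Hunk 3: at line 4 remove [bmd] add [qff,zqiht,uafm] -> 10 lines: pfnva eem jafn nrbkj pxdqb qff zqiht uafm pkh kfl
Final line count: 10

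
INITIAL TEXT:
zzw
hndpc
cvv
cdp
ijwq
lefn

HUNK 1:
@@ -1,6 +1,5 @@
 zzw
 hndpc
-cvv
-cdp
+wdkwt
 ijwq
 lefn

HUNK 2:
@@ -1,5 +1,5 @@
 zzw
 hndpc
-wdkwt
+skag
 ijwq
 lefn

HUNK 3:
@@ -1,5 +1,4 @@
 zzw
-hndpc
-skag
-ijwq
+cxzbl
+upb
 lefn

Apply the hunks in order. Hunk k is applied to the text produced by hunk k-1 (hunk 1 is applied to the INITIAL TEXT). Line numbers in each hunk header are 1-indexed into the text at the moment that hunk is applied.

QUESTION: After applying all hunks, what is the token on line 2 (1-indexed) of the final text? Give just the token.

Hunk 1: at line 1 remove [cvv,cdp] add [wdkwt] -> 5 lines: zzw hndpc wdkwt ijwq lefn
Hunk 2: at line 1 remove [wdkwt] add [skag] -> 5 lines: zzw hndpc skag ijwq lefn
Hunk 3: at line 1 remove [hndpc,skag,ijwq] add [cxzbl,upb] -> 4 lines: zzw cxzbl upb lefn
Final line 2: cxzbl

Answer: cxzbl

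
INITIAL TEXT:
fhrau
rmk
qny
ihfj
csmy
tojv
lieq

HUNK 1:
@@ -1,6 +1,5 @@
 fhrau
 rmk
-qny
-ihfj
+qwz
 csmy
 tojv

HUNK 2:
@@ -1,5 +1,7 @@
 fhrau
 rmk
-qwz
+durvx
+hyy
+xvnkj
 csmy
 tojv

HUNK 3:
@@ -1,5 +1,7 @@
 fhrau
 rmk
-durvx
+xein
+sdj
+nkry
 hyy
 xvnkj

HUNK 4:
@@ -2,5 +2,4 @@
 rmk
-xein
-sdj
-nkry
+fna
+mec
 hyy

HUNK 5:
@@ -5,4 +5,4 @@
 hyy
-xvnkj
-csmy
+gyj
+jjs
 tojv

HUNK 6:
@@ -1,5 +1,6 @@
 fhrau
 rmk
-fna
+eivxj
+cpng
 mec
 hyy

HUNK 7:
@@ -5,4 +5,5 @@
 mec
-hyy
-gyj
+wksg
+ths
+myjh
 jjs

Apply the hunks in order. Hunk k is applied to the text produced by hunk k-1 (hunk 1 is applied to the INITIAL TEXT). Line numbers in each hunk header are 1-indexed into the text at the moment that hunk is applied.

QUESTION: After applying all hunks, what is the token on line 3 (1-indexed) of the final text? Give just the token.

Hunk 1: at line 1 remove [qny,ihfj] add [qwz] -> 6 lines: fhrau rmk qwz csmy tojv lieq
Hunk 2: at line 1 remove [qwz] add [durvx,hyy,xvnkj] -> 8 lines: fhrau rmk durvx hyy xvnkj csmy tojv lieq
Hunk 3: at line 1 remove [durvx] add [xein,sdj,nkry] -> 10 lines: fhrau rmk xein sdj nkry hyy xvnkj csmy tojv lieq
Hunk 4: at line 2 remove [xein,sdj,nkry] add [fna,mec] -> 9 lines: fhrau rmk fna mec hyy xvnkj csmy tojv lieq
Hunk 5: at line 5 remove [xvnkj,csmy] add [gyj,jjs] -> 9 lines: fhrau rmk fna mec hyy gyj jjs tojv lieq
Hunk 6: at line 1 remove [fna] add [eivxj,cpng] -> 10 lines: fhrau rmk eivxj cpng mec hyy gyj jjs tojv lieq
Hunk 7: at line 5 remove [hyy,gyj] add [wksg,ths,myjh] -> 11 lines: fhrau rmk eivxj cpng mec wksg ths myjh jjs tojv lieq
Final line 3: eivxj

Answer: eivxj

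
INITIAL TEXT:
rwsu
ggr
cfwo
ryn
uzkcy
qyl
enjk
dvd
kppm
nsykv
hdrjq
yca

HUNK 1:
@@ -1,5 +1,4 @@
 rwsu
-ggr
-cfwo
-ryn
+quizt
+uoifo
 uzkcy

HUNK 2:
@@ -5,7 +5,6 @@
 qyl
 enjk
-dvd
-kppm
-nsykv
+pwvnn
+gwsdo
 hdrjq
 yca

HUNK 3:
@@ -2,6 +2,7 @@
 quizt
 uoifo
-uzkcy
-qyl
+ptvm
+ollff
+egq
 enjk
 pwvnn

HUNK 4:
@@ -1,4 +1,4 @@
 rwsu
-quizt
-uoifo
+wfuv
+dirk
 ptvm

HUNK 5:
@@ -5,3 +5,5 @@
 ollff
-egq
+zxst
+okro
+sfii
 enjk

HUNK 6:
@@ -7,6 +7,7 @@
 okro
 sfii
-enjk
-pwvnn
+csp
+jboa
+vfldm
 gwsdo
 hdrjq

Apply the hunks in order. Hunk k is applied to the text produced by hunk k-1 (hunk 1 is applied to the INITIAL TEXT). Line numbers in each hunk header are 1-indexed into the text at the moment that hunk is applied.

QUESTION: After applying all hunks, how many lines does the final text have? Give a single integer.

Hunk 1: at line 1 remove [ggr,cfwo,ryn] add [quizt,uoifo] -> 11 lines: rwsu quizt uoifo uzkcy qyl enjk dvd kppm nsykv hdrjq yca
Hunk 2: at line 5 remove [dvd,kppm,nsykv] add [pwvnn,gwsdo] -> 10 lines: rwsu quizt uoifo uzkcy qyl enjk pwvnn gwsdo hdrjq yca
Hunk 3: at line 2 remove [uzkcy,qyl] add [ptvm,ollff,egq] -> 11 lines: rwsu quizt uoifo ptvm ollff egq enjk pwvnn gwsdo hdrjq yca
Hunk 4: at line 1 remove [quizt,uoifo] add [wfuv,dirk] -> 11 lines: rwsu wfuv dirk ptvm ollff egq enjk pwvnn gwsdo hdrjq yca
Hunk 5: at line 5 remove [egq] add [zxst,okro,sfii] -> 13 lines: rwsu wfuv dirk ptvm ollff zxst okro sfii enjk pwvnn gwsdo hdrjq yca
Hunk 6: at line 7 remove [enjk,pwvnn] add [csp,jboa,vfldm] -> 14 lines: rwsu wfuv dirk ptvm ollff zxst okro sfii csp jboa vfldm gwsdo hdrjq yca
Final line count: 14

Answer: 14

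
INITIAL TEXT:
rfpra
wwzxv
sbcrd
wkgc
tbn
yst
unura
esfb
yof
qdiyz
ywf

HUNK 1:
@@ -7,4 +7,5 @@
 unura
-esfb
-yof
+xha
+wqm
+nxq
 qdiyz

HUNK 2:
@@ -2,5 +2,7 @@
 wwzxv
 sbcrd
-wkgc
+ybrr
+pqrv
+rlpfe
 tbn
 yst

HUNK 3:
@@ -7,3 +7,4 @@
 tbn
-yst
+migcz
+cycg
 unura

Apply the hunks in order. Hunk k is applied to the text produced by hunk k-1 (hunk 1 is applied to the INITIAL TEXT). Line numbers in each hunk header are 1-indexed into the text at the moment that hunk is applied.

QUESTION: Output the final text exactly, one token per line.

Hunk 1: at line 7 remove [esfb,yof] add [xha,wqm,nxq] -> 12 lines: rfpra wwzxv sbcrd wkgc tbn yst unura xha wqm nxq qdiyz ywf
Hunk 2: at line 2 remove [wkgc] add [ybrr,pqrv,rlpfe] -> 14 lines: rfpra wwzxv sbcrd ybrr pqrv rlpfe tbn yst unura xha wqm nxq qdiyz ywf
Hunk 3: at line 7 remove [yst] add [migcz,cycg] -> 15 lines: rfpra wwzxv sbcrd ybrr pqrv rlpfe tbn migcz cycg unura xha wqm nxq qdiyz ywf

Answer: rfpra
wwzxv
sbcrd
ybrr
pqrv
rlpfe
tbn
migcz
cycg
unura
xha
wqm
nxq
qdiyz
ywf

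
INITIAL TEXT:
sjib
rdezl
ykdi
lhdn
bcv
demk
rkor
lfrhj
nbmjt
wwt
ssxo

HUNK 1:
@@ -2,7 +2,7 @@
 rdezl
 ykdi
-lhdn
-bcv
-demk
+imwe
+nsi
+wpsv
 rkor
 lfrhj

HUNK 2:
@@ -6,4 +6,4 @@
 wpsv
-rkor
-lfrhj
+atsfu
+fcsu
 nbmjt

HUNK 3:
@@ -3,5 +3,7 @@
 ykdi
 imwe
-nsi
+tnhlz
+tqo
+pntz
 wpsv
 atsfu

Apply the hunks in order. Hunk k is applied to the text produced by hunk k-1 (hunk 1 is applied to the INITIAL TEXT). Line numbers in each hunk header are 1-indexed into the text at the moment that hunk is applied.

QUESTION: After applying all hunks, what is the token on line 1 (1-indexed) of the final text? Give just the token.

Hunk 1: at line 2 remove [lhdn,bcv,demk] add [imwe,nsi,wpsv] -> 11 lines: sjib rdezl ykdi imwe nsi wpsv rkor lfrhj nbmjt wwt ssxo
Hunk 2: at line 6 remove [rkor,lfrhj] add [atsfu,fcsu] -> 11 lines: sjib rdezl ykdi imwe nsi wpsv atsfu fcsu nbmjt wwt ssxo
Hunk 3: at line 3 remove [nsi] add [tnhlz,tqo,pntz] -> 13 lines: sjib rdezl ykdi imwe tnhlz tqo pntz wpsv atsfu fcsu nbmjt wwt ssxo
Final line 1: sjib

Answer: sjib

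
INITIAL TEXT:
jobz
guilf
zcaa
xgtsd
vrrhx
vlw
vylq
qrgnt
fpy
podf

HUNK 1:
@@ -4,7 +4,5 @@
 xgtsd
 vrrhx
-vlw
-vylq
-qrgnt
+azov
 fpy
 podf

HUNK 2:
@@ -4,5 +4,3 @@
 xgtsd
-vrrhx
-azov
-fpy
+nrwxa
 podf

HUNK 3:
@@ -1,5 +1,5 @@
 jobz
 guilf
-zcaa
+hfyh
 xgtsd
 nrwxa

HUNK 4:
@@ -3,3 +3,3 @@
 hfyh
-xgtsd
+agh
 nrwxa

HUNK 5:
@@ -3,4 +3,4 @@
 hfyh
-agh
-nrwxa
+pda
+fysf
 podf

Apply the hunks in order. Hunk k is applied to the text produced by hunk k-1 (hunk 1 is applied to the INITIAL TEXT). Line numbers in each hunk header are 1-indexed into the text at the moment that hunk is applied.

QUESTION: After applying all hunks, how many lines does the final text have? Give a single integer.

Answer: 6

Derivation:
Hunk 1: at line 4 remove [vlw,vylq,qrgnt] add [azov] -> 8 lines: jobz guilf zcaa xgtsd vrrhx azov fpy podf
Hunk 2: at line 4 remove [vrrhx,azov,fpy] add [nrwxa] -> 6 lines: jobz guilf zcaa xgtsd nrwxa podf
Hunk 3: at line 1 remove [zcaa] add [hfyh] -> 6 lines: jobz guilf hfyh xgtsd nrwxa podf
Hunk 4: at line 3 remove [xgtsd] add [agh] -> 6 lines: jobz guilf hfyh agh nrwxa podf
Hunk 5: at line 3 remove [agh,nrwxa] add [pda,fysf] -> 6 lines: jobz guilf hfyh pda fysf podf
Final line count: 6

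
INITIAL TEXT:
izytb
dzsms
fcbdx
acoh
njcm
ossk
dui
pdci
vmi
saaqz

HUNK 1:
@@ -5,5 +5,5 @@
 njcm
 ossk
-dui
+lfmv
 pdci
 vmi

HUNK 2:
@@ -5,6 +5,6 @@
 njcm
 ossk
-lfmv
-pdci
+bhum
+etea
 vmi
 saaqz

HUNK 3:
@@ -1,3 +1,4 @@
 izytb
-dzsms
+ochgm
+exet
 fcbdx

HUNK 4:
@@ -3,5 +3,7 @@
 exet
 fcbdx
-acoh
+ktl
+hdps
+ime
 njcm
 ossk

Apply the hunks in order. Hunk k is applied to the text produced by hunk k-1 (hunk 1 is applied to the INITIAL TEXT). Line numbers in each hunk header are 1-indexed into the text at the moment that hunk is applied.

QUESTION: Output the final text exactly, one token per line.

Hunk 1: at line 5 remove [dui] add [lfmv] -> 10 lines: izytb dzsms fcbdx acoh njcm ossk lfmv pdci vmi saaqz
Hunk 2: at line 5 remove [lfmv,pdci] add [bhum,etea] -> 10 lines: izytb dzsms fcbdx acoh njcm ossk bhum etea vmi saaqz
Hunk 3: at line 1 remove [dzsms] add [ochgm,exet] -> 11 lines: izytb ochgm exet fcbdx acoh njcm ossk bhum etea vmi saaqz
Hunk 4: at line 3 remove [acoh] add [ktl,hdps,ime] -> 13 lines: izytb ochgm exet fcbdx ktl hdps ime njcm ossk bhum etea vmi saaqz

Answer: izytb
ochgm
exet
fcbdx
ktl
hdps
ime
njcm
ossk
bhum
etea
vmi
saaqz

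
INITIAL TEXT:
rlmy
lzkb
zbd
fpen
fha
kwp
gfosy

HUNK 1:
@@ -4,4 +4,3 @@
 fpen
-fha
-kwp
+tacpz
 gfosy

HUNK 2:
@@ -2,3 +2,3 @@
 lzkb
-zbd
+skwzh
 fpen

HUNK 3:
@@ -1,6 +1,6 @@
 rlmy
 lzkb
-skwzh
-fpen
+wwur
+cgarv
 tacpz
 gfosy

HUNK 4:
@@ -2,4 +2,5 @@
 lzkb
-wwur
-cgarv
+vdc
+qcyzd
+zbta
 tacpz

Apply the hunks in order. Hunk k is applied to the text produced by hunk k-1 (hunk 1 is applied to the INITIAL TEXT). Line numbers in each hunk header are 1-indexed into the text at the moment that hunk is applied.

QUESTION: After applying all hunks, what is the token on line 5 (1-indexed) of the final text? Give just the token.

Hunk 1: at line 4 remove [fha,kwp] add [tacpz] -> 6 lines: rlmy lzkb zbd fpen tacpz gfosy
Hunk 2: at line 2 remove [zbd] add [skwzh] -> 6 lines: rlmy lzkb skwzh fpen tacpz gfosy
Hunk 3: at line 1 remove [skwzh,fpen] add [wwur,cgarv] -> 6 lines: rlmy lzkb wwur cgarv tacpz gfosy
Hunk 4: at line 2 remove [wwur,cgarv] add [vdc,qcyzd,zbta] -> 7 lines: rlmy lzkb vdc qcyzd zbta tacpz gfosy
Final line 5: zbta

Answer: zbta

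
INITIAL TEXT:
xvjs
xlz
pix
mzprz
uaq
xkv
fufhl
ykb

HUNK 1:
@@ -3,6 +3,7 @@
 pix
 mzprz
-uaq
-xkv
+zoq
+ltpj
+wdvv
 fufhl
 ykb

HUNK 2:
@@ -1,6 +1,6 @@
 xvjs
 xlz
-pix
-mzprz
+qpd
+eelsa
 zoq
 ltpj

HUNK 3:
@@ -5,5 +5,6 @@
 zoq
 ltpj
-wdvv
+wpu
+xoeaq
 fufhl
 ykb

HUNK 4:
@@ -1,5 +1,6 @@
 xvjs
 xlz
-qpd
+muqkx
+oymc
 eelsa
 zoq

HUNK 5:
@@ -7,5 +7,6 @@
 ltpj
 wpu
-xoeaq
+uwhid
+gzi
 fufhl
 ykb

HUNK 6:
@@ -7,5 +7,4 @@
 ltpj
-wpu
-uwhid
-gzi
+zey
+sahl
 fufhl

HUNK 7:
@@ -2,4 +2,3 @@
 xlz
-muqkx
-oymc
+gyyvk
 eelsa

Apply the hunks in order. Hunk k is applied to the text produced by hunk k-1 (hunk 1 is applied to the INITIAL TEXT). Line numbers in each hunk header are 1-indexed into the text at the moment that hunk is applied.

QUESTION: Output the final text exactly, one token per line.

Answer: xvjs
xlz
gyyvk
eelsa
zoq
ltpj
zey
sahl
fufhl
ykb

Derivation:
Hunk 1: at line 3 remove [uaq,xkv] add [zoq,ltpj,wdvv] -> 9 lines: xvjs xlz pix mzprz zoq ltpj wdvv fufhl ykb
Hunk 2: at line 1 remove [pix,mzprz] add [qpd,eelsa] -> 9 lines: xvjs xlz qpd eelsa zoq ltpj wdvv fufhl ykb
Hunk 3: at line 5 remove [wdvv] add [wpu,xoeaq] -> 10 lines: xvjs xlz qpd eelsa zoq ltpj wpu xoeaq fufhl ykb
Hunk 4: at line 1 remove [qpd] add [muqkx,oymc] -> 11 lines: xvjs xlz muqkx oymc eelsa zoq ltpj wpu xoeaq fufhl ykb
Hunk 5: at line 7 remove [xoeaq] add [uwhid,gzi] -> 12 lines: xvjs xlz muqkx oymc eelsa zoq ltpj wpu uwhid gzi fufhl ykb
Hunk 6: at line 7 remove [wpu,uwhid,gzi] add [zey,sahl] -> 11 lines: xvjs xlz muqkx oymc eelsa zoq ltpj zey sahl fufhl ykb
Hunk 7: at line 2 remove [muqkx,oymc] add [gyyvk] -> 10 lines: xvjs xlz gyyvk eelsa zoq ltpj zey sahl fufhl ykb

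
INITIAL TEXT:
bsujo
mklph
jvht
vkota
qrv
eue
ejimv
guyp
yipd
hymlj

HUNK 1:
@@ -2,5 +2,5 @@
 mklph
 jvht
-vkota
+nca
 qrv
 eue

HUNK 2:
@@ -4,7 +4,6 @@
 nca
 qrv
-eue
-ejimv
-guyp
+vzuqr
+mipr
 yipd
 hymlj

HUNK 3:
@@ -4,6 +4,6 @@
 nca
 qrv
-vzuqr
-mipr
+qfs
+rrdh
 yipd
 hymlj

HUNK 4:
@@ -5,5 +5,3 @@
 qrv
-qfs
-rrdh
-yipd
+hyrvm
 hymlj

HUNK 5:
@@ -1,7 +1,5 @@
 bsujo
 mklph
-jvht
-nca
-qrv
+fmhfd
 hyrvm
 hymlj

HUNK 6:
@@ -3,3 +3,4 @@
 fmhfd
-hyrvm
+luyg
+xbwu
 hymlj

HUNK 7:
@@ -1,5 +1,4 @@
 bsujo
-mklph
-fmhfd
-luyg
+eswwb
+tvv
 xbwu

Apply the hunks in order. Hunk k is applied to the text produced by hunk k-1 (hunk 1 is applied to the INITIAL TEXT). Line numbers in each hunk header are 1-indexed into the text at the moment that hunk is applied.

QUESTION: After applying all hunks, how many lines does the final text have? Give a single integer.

Answer: 5

Derivation:
Hunk 1: at line 2 remove [vkota] add [nca] -> 10 lines: bsujo mklph jvht nca qrv eue ejimv guyp yipd hymlj
Hunk 2: at line 4 remove [eue,ejimv,guyp] add [vzuqr,mipr] -> 9 lines: bsujo mklph jvht nca qrv vzuqr mipr yipd hymlj
Hunk 3: at line 4 remove [vzuqr,mipr] add [qfs,rrdh] -> 9 lines: bsujo mklph jvht nca qrv qfs rrdh yipd hymlj
Hunk 4: at line 5 remove [qfs,rrdh,yipd] add [hyrvm] -> 7 lines: bsujo mklph jvht nca qrv hyrvm hymlj
Hunk 5: at line 1 remove [jvht,nca,qrv] add [fmhfd] -> 5 lines: bsujo mklph fmhfd hyrvm hymlj
Hunk 6: at line 3 remove [hyrvm] add [luyg,xbwu] -> 6 lines: bsujo mklph fmhfd luyg xbwu hymlj
Hunk 7: at line 1 remove [mklph,fmhfd,luyg] add [eswwb,tvv] -> 5 lines: bsujo eswwb tvv xbwu hymlj
Final line count: 5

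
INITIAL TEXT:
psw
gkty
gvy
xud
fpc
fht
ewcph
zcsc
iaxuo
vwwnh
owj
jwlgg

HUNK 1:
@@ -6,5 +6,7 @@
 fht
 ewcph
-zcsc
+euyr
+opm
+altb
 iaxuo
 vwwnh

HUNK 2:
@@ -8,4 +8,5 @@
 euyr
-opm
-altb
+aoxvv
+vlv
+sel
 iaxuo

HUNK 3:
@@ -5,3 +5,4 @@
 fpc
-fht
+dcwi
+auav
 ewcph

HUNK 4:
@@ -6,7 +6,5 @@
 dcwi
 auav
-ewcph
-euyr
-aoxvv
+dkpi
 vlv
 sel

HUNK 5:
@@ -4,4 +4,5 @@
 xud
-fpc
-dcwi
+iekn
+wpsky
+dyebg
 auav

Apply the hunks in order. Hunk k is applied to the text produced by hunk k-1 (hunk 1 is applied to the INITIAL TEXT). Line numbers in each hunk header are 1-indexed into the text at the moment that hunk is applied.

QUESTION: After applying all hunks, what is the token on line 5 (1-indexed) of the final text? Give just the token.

Hunk 1: at line 6 remove [zcsc] add [euyr,opm,altb] -> 14 lines: psw gkty gvy xud fpc fht ewcph euyr opm altb iaxuo vwwnh owj jwlgg
Hunk 2: at line 8 remove [opm,altb] add [aoxvv,vlv,sel] -> 15 lines: psw gkty gvy xud fpc fht ewcph euyr aoxvv vlv sel iaxuo vwwnh owj jwlgg
Hunk 3: at line 5 remove [fht] add [dcwi,auav] -> 16 lines: psw gkty gvy xud fpc dcwi auav ewcph euyr aoxvv vlv sel iaxuo vwwnh owj jwlgg
Hunk 4: at line 6 remove [ewcph,euyr,aoxvv] add [dkpi] -> 14 lines: psw gkty gvy xud fpc dcwi auav dkpi vlv sel iaxuo vwwnh owj jwlgg
Hunk 5: at line 4 remove [fpc,dcwi] add [iekn,wpsky,dyebg] -> 15 lines: psw gkty gvy xud iekn wpsky dyebg auav dkpi vlv sel iaxuo vwwnh owj jwlgg
Final line 5: iekn

Answer: iekn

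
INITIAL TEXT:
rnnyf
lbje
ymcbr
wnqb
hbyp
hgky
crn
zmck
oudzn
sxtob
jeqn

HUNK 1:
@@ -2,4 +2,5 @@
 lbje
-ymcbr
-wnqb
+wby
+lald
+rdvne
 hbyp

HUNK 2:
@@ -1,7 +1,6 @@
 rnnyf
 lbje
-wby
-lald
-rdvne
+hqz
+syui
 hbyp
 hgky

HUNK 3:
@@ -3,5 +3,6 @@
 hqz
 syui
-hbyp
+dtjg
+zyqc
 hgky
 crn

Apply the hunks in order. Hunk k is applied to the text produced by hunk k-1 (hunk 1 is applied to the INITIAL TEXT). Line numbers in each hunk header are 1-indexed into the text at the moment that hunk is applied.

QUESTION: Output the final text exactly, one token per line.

Answer: rnnyf
lbje
hqz
syui
dtjg
zyqc
hgky
crn
zmck
oudzn
sxtob
jeqn

Derivation:
Hunk 1: at line 2 remove [ymcbr,wnqb] add [wby,lald,rdvne] -> 12 lines: rnnyf lbje wby lald rdvne hbyp hgky crn zmck oudzn sxtob jeqn
Hunk 2: at line 1 remove [wby,lald,rdvne] add [hqz,syui] -> 11 lines: rnnyf lbje hqz syui hbyp hgky crn zmck oudzn sxtob jeqn
Hunk 3: at line 3 remove [hbyp] add [dtjg,zyqc] -> 12 lines: rnnyf lbje hqz syui dtjg zyqc hgky crn zmck oudzn sxtob jeqn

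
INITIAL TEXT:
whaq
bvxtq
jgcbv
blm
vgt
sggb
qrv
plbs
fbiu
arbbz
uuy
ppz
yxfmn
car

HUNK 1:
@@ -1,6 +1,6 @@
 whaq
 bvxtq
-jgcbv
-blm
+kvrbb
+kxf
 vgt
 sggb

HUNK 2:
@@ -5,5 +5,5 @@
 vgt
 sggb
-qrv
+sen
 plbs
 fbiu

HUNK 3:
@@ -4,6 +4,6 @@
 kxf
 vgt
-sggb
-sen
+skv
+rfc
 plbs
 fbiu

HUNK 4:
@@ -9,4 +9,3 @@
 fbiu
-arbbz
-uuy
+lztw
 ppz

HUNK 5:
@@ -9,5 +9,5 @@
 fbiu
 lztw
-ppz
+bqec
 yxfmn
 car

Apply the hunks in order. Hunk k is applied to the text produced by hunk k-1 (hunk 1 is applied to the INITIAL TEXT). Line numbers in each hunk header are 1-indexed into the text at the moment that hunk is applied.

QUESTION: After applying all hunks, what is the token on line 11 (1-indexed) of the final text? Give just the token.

Answer: bqec

Derivation:
Hunk 1: at line 1 remove [jgcbv,blm] add [kvrbb,kxf] -> 14 lines: whaq bvxtq kvrbb kxf vgt sggb qrv plbs fbiu arbbz uuy ppz yxfmn car
Hunk 2: at line 5 remove [qrv] add [sen] -> 14 lines: whaq bvxtq kvrbb kxf vgt sggb sen plbs fbiu arbbz uuy ppz yxfmn car
Hunk 3: at line 4 remove [sggb,sen] add [skv,rfc] -> 14 lines: whaq bvxtq kvrbb kxf vgt skv rfc plbs fbiu arbbz uuy ppz yxfmn car
Hunk 4: at line 9 remove [arbbz,uuy] add [lztw] -> 13 lines: whaq bvxtq kvrbb kxf vgt skv rfc plbs fbiu lztw ppz yxfmn car
Hunk 5: at line 9 remove [ppz] add [bqec] -> 13 lines: whaq bvxtq kvrbb kxf vgt skv rfc plbs fbiu lztw bqec yxfmn car
Final line 11: bqec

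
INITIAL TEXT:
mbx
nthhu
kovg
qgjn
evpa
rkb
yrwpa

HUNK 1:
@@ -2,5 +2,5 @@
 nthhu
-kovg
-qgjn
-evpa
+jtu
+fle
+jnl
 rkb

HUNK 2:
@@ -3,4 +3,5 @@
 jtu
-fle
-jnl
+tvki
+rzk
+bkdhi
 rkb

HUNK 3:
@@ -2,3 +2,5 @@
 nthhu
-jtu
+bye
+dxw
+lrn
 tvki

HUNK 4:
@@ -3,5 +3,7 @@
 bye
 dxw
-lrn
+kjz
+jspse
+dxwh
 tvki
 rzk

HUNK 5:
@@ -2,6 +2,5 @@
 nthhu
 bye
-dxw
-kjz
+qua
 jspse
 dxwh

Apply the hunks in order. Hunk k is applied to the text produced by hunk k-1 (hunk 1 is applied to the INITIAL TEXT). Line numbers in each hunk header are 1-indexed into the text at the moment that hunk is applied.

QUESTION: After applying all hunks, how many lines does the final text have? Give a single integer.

Answer: 11

Derivation:
Hunk 1: at line 2 remove [kovg,qgjn,evpa] add [jtu,fle,jnl] -> 7 lines: mbx nthhu jtu fle jnl rkb yrwpa
Hunk 2: at line 3 remove [fle,jnl] add [tvki,rzk,bkdhi] -> 8 lines: mbx nthhu jtu tvki rzk bkdhi rkb yrwpa
Hunk 3: at line 2 remove [jtu] add [bye,dxw,lrn] -> 10 lines: mbx nthhu bye dxw lrn tvki rzk bkdhi rkb yrwpa
Hunk 4: at line 3 remove [lrn] add [kjz,jspse,dxwh] -> 12 lines: mbx nthhu bye dxw kjz jspse dxwh tvki rzk bkdhi rkb yrwpa
Hunk 5: at line 2 remove [dxw,kjz] add [qua] -> 11 lines: mbx nthhu bye qua jspse dxwh tvki rzk bkdhi rkb yrwpa
Final line count: 11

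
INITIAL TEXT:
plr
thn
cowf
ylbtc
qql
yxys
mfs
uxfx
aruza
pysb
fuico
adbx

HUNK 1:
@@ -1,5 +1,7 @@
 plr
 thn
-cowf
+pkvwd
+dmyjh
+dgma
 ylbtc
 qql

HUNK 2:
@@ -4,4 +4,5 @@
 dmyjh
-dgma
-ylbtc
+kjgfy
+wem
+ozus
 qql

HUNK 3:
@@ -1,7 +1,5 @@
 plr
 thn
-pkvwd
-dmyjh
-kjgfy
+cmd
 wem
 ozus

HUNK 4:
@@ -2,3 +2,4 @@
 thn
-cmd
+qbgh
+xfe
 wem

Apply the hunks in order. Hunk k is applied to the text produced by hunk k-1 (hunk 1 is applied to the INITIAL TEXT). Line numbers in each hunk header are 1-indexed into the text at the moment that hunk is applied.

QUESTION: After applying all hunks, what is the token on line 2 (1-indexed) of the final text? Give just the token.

Answer: thn

Derivation:
Hunk 1: at line 1 remove [cowf] add [pkvwd,dmyjh,dgma] -> 14 lines: plr thn pkvwd dmyjh dgma ylbtc qql yxys mfs uxfx aruza pysb fuico adbx
Hunk 2: at line 4 remove [dgma,ylbtc] add [kjgfy,wem,ozus] -> 15 lines: plr thn pkvwd dmyjh kjgfy wem ozus qql yxys mfs uxfx aruza pysb fuico adbx
Hunk 3: at line 1 remove [pkvwd,dmyjh,kjgfy] add [cmd] -> 13 lines: plr thn cmd wem ozus qql yxys mfs uxfx aruza pysb fuico adbx
Hunk 4: at line 2 remove [cmd] add [qbgh,xfe] -> 14 lines: plr thn qbgh xfe wem ozus qql yxys mfs uxfx aruza pysb fuico adbx
Final line 2: thn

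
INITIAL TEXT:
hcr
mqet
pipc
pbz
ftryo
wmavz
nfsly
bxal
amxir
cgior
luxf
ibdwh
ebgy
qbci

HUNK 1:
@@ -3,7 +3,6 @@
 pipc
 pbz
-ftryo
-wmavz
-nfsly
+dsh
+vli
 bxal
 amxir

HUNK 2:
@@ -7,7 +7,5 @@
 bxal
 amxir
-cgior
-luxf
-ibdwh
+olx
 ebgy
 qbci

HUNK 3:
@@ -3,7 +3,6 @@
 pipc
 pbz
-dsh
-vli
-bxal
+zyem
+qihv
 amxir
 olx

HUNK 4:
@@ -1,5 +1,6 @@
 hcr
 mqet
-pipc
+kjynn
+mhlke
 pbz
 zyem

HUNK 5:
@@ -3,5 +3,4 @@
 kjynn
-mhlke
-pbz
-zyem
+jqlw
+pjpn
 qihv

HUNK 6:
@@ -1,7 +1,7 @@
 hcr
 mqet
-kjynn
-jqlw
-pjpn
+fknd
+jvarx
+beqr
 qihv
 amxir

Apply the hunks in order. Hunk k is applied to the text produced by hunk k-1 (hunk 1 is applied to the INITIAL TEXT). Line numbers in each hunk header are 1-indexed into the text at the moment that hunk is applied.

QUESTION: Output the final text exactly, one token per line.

Answer: hcr
mqet
fknd
jvarx
beqr
qihv
amxir
olx
ebgy
qbci

Derivation:
Hunk 1: at line 3 remove [ftryo,wmavz,nfsly] add [dsh,vli] -> 13 lines: hcr mqet pipc pbz dsh vli bxal amxir cgior luxf ibdwh ebgy qbci
Hunk 2: at line 7 remove [cgior,luxf,ibdwh] add [olx] -> 11 lines: hcr mqet pipc pbz dsh vli bxal amxir olx ebgy qbci
Hunk 3: at line 3 remove [dsh,vli,bxal] add [zyem,qihv] -> 10 lines: hcr mqet pipc pbz zyem qihv amxir olx ebgy qbci
Hunk 4: at line 1 remove [pipc] add [kjynn,mhlke] -> 11 lines: hcr mqet kjynn mhlke pbz zyem qihv amxir olx ebgy qbci
Hunk 5: at line 3 remove [mhlke,pbz,zyem] add [jqlw,pjpn] -> 10 lines: hcr mqet kjynn jqlw pjpn qihv amxir olx ebgy qbci
Hunk 6: at line 1 remove [kjynn,jqlw,pjpn] add [fknd,jvarx,beqr] -> 10 lines: hcr mqet fknd jvarx beqr qihv amxir olx ebgy qbci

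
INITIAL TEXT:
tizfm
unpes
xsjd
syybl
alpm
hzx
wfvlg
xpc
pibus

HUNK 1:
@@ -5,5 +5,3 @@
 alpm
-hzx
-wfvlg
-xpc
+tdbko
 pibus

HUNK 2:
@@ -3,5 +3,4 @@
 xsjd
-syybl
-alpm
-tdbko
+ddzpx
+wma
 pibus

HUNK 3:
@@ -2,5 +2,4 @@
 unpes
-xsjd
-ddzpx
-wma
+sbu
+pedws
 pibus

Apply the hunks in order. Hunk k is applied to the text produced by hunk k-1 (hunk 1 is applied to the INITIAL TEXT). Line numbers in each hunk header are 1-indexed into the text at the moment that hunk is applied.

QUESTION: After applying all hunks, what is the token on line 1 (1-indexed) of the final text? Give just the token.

Answer: tizfm

Derivation:
Hunk 1: at line 5 remove [hzx,wfvlg,xpc] add [tdbko] -> 7 lines: tizfm unpes xsjd syybl alpm tdbko pibus
Hunk 2: at line 3 remove [syybl,alpm,tdbko] add [ddzpx,wma] -> 6 lines: tizfm unpes xsjd ddzpx wma pibus
Hunk 3: at line 2 remove [xsjd,ddzpx,wma] add [sbu,pedws] -> 5 lines: tizfm unpes sbu pedws pibus
Final line 1: tizfm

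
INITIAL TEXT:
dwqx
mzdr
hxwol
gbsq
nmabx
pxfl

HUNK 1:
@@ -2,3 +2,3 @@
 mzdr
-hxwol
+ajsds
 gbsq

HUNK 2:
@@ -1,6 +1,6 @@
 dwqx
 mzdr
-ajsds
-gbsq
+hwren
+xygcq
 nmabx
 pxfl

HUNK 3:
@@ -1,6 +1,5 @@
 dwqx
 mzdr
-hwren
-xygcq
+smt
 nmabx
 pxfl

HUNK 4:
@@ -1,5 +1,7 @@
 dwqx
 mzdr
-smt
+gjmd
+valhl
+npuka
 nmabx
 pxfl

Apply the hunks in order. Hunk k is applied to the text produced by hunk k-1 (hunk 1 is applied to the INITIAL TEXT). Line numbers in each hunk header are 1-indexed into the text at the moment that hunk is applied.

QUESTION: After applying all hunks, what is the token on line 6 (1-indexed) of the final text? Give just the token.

Answer: nmabx

Derivation:
Hunk 1: at line 2 remove [hxwol] add [ajsds] -> 6 lines: dwqx mzdr ajsds gbsq nmabx pxfl
Hunk 2: at line 1 remove [ajsds,gbsq] add [hwren,xygcq] -> 6 lines: dwqx mzdr hwren xygcq nmabx pxfl
Hunk 3: at line 1 remove [hwren,xygcq] add [smt] -> 5 lines: dwqx mzdr smt nmabx pxfl
Hunk 4: at line 1 remove [smt] add [gjmd,valhl,npuka] -> 7 lines: dwqx mzdr gjmd valhl npuka nmabx pxfl
Final line 6: nmabx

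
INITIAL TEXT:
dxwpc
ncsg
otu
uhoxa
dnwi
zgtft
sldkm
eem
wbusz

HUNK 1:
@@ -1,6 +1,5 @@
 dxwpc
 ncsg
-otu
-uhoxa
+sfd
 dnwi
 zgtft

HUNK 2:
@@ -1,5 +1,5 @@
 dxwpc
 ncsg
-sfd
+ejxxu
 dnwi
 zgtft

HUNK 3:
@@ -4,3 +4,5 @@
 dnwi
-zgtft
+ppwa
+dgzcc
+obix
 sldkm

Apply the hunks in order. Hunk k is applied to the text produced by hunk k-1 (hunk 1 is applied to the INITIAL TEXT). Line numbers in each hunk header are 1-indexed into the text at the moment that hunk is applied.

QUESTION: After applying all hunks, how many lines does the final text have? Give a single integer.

Hunk 1: at line 1 remove [otu,uhoxa] add [sfd] -> 8 lines: dxwpc ncsg sfd dnwi zgtft sldkm eem wbusz
Hunk 2: at line 1 remove [sfd] add [ejxxu] -> 8 lines: dxwpc ncsg ejxxu dnwi zgtft sldkm eem wbusz
Hunk 3: at line 4 remove [zgtft] add [ppwa,dgzcc,obix] -> 10 lines: dxwpc ncsg ejxxu dnwi ppwa dgzcc obix sldkm eem wbusz
Final line count: 10

Answer: 10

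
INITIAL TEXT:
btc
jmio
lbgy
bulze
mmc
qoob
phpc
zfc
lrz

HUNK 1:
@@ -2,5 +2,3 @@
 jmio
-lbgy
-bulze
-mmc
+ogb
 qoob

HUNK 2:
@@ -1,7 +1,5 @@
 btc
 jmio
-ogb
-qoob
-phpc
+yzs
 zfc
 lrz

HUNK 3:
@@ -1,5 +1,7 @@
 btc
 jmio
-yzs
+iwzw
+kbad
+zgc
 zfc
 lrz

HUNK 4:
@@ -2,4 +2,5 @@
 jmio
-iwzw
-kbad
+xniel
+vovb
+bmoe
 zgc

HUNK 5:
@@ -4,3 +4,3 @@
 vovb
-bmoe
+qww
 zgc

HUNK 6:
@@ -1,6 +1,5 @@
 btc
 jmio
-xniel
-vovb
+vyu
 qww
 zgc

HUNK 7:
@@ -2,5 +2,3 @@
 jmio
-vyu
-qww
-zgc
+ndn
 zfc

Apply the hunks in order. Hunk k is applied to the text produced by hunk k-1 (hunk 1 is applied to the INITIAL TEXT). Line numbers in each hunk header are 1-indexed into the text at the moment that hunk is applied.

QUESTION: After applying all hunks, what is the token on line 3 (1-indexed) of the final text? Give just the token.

Answer: ndn

Derivation:
Hunk 1: at line 2 remove [lbgy,bulze,mmc] add [ogb] -> 7 lines: btc jmio ogb qoob phpc zfc lrz
Hunk 2: at line 1 remove [ogb,qoob,phpc] add [yzs] -> 5 lines: btc jmio yzs zfc lrz
Hunk 3: at line 1 remove [yzs] add [iwzw,kbad,zgc] -> 7 lines: btc jmio iwzw kbad zgc zfc lrz
Hunk 4: at line 2 remove [iwzw,kbad] add [xniel,vovb,bmoe] -> 8 lines: btc jmio xniel vovb bmoe zgc zfc lrz
Hunk 5: at line 4 remove [bmoe] add [qww] -> 8 lines: btc jmio xniel vovb qww zgc zfc lrz
Hunk 6: at line 1 remove [xniel,vovb] add [vyu] -> 7 lines: btc jmio vyu qww zgc zfc lrz
Hunk 7: at line 2 remove [vyu,qww,zgc] add [ndn] -> 5 lines: btc jmio ndn zfc lrz
Final line 3: ndn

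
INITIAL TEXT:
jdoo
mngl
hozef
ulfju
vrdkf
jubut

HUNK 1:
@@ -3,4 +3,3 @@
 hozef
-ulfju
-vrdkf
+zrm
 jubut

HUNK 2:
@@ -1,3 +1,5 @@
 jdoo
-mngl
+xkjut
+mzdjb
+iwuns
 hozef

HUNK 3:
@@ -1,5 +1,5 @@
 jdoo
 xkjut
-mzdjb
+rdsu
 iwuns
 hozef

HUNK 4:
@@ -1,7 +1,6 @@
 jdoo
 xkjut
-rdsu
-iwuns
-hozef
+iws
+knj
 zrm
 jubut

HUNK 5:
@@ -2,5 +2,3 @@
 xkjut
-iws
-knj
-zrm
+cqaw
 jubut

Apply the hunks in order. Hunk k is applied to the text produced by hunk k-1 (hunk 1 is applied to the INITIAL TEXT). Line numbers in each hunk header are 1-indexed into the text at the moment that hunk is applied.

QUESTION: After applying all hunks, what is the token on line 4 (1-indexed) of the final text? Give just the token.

Hunk 1: at line 3 remove [ulfju,vrdkf] add [zrm] -> 5 lines: jdoo mngl hozef zrm jubut
Hunk 2: at line 1 remove [mngl] add [xkjut,mzdjb,iwuns] -> 7 lines: jdoo xkjut mzdjb iwuns hozef zrm jubut
Hunk 3: at line 1 remove [mzdjb] add [rdsu] -> 7 lines: jdoo xkjut rdsu iwuns hozef zrm jubut
Hunk 4: at line 1 remove [rdsu,iwuns,hozef] add [iws,knj] -> 6 lines: jdoo xkjut iws knj zrm jubut
Hunk 5: at line 2 remove [iws,knj,zrm] add [cqaw] -> 4 lines: jdoo xkjut cqaw jubut
Final line 4: jubut

Answer: jubut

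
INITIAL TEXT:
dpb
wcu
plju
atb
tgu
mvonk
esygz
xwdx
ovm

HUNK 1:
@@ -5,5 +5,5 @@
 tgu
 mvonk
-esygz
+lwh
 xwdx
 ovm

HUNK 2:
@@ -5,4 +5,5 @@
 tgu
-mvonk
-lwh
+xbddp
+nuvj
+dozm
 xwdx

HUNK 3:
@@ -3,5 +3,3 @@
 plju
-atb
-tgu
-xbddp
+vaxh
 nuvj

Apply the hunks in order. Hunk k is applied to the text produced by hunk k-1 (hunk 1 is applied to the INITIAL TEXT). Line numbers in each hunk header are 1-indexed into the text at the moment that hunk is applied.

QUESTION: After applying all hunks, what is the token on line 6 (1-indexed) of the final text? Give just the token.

Answer: dozm

Derivation:
Hunk 1: at line 5 remove [esygz] add [lwh] -> 9 lines: dpb wcu plju atb tgu mvonk lwh xwdx ovm
Hunk 2: at line 5 remove [mvonk,lwh] add [xbddp,nuvj,dozm] -> 10 lines: dpb wcu plju atb tgu xbddp nuvj dozm xwdx ovm
Hunk 3: at line 3 remove [atb,tgu,xbddp] add [vaxh] -> 8 lines: dpb wcu plju vaxh nuvj dozm xwdx ovm
Final line 6: dozm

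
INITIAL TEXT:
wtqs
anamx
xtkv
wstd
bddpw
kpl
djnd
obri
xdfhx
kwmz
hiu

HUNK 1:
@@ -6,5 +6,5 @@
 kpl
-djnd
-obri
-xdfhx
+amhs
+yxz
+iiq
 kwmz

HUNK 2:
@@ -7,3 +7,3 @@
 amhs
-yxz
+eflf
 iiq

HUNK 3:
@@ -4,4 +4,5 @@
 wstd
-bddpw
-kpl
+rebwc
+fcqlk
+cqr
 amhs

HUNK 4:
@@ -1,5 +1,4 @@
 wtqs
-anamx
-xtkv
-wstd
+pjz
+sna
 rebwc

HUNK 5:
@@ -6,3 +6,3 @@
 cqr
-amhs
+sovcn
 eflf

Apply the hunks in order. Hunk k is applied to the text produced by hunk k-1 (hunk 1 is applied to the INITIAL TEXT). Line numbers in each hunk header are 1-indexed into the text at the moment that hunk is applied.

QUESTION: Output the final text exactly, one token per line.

Answer: wtqs
pjz
sna
rebwc
fcqlk
cqr
sovcn
eflf
iiq
kwmz
hiu

Derivation:
Hunk 1: at line 6 remove [djnd,obri,xdfhx] add [amhs,yxz,iiq] -> 11 lines: wtqs anamx xtkv wstd bddpw kpl amhs yxz iiq kwmz hiu
Hunk 2: at line 7 remove [yxz] add [eflf] -> 11 lines: wtqs anamx xtkv wstd bddpw kpl amhs eflf iiq kwmz hiu
Hunk 3: at line 4 remove [bddpw,kpl] add [rebwc,fcqlk,cqr] -> 12 lines: wtqs anamx xtkv wstd rebwc fcqlk cqr amhs eflf iiq kwmz hiu
Hunk 4: at line 1 remove [anamx,xtkv,wstd] add [pjz,sna] -> 11 lines: wtqs pjz sna rebwc fcqlk cqr amhs eflf iiq kwmz hiu
Hunk 5: at line 6 remove [amhs] add [sovcn] -> 11 lines: wtqs pjz sna rebwc fcqlk cqr sovcn eflf iiq kwmz hiu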